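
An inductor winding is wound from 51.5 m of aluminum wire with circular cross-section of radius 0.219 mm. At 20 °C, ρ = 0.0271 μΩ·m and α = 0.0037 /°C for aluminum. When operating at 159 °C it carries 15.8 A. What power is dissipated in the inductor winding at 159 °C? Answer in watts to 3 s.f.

ρ = 0.0271 μΩ·m = 2.71×10^-8 Ω·m
A = πr² = π(2.1900e-04 m)² = 1.507e-07 m²
R₍20₎ = ρL/A = (2.71×10^-8)(51.5)/(1.507e-07) = 9.263 Ω
R₍159₎ = R₍20₎(1 + αΔT) = 9.263 × (1 + 0.0037×139) = 14.03 Ω
P = I²R = (15.8)² × 14.03 = 3500 W

3500 W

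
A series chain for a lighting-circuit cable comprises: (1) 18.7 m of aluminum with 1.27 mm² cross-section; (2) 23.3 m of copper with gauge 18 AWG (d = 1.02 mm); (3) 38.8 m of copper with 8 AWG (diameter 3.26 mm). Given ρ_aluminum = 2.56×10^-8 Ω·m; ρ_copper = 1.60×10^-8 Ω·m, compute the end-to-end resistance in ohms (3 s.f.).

Seg 1: A = 1.27 mm² = 1.270e-06 m²
R_1 = (2.56×10^-8)(18.7)/(1.270e-06) = 0.3769 Ω
Seg 2: A = π(1.02/2 mm)² = π(5.1000e-04 m)² = 8.171e-07 m²
R_2 = (1.60×10^-8)(23.3)/(8.171e-07) = 0.4562 Ω
Seg 3: A = π(3.26/2 mm)² = π(1.6300e-03 m)² = 8.347e-06 m²
R_3 = (1.60×10^-8)(38.8)/(8.347e-06) = 0.07437 Ω
R_total = R_1 + R_2 + R_3 = 0.908 Ω

0.908 Ω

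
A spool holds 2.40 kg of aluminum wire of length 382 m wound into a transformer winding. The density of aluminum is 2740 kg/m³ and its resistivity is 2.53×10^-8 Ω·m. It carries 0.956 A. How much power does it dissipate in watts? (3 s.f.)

A = m/(density·L) = 2.4/(2740×382) = 2.2930e-06 m²
R = ρL/A = (2.53×10^-8)(382)/(2.2930e-06) = 4.215 Ω
P = I²R = (0.956)² × 4.215 = 3.85 W

3.85 W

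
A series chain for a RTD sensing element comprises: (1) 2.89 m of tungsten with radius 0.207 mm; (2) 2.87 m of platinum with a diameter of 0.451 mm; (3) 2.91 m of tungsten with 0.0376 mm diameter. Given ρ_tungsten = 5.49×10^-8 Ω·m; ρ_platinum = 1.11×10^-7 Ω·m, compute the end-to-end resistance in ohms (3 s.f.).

147 Ω

Seg 1: A = πr² = π(2.0700e-04 m)² = 1.346e-07 m²
R_1 = (5.49×10^-8)(2.89)/(1.346e-07) = 1.179 Ω
Seg 2: A = π(d/2)² = π(2.2550e-04 m)² = 1.598e-07 m²
R_2 = (1.11×10^-7)(2.87)/(1.598e-07) = 1.994 Ω
Seg 3: A = π(d/2)² = π(1.8800e-05 m)² = 1.110e-09 m²
R_3 = (5.49×10^-8)(2.91)/(1.110e-09) = 143.9 Ω
R_total = R_1 + R_2 + R_3 = 147 Ω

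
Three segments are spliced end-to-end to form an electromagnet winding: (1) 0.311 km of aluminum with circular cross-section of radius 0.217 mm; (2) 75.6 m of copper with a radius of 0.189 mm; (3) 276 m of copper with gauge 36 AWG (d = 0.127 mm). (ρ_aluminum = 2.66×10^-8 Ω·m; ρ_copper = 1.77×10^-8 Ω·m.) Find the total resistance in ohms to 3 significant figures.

Seg 1: A = πr² = π(2.1700e-04 m)² = 1.479e-07 m²
R_1 = (2.66×10^-8)(311)/(1.479e-07) = 55.92 Ω
Seg 2: A = πr² = π(1.8900e-04 m)² = 1.122e-07 m²
R_2 = (1.77×10^-8)(75.6)/(1.122e-07) = 11.92 Ω
Seg 3: A = π(0.127/2 mm)² = π(6.3500e-05 m)² = 1.267e-08 m²
R_3 = (1.77×10^-8)(276)/(1.267e-08) = 385.6 Ω
R_total = R_1 + R_2 + R_3 = 453 Ω

453 Ω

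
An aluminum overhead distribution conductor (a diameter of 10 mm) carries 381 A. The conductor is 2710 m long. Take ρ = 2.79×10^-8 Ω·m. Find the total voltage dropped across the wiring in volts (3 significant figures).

A = π(d/2)² = π(5.0000e-03 m)² = 7.854e-05 m²
R = ρL/A = (2.79×10^-8)(2710)/(7.854e-05) = 0.9627 Ω
V = IR = 381 × 0.9627 = 367 V

367 V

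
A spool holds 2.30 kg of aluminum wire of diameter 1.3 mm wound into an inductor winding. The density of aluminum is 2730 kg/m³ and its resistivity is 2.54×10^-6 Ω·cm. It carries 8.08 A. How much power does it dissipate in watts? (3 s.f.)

793 W

ρ = 2.54×10^-6 Ω·cm = 2.54×10^-8 Ω·m
A = π(d/2)² = π(6.5000e-04 m)² = 1.3273e-06 m²
L = m/(density·A) = 2.3/(2730×1.3273e-06) = 634.7 m
R = ρL/A = (2.54×10^-8)(634.7)/(1.3273e-06) = 12.15 Ω
P = I²R = (8.08)² × 12.15 = 793 W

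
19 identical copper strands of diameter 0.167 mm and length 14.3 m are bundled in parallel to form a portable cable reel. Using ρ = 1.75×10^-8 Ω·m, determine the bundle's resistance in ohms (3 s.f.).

A_strand = π(8.3500e-05 m)² = 2.190e-08 m²
R_strand = ρL/A = (1.75×10^-8)(14.3)/(2.190e-08) = 11.42 Ω
R_total = R_strand/N = 11.42/19 = 0.601 Ω

0.601 Ω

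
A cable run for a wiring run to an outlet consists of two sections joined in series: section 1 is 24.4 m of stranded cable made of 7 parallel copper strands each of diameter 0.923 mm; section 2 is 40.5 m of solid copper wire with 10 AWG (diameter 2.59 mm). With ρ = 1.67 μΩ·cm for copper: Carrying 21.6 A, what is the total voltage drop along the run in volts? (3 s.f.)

ρ = 1.67 μΩ·cm = 1.67×10^-8 Ω·m
Section 1: A_strand = π(4.6150e-04)² = 6.691e-07 m²; R₁ = ρL/(N·A_s) = (1.67×10^-8)(24.4)/(7×6.691e-07) = 0.087 Ω
Section 2: A = π(2.59/2 mm)² = π(1.2950e-03 m)² = 5.269e-06 m²
R₂ = (1.67×10^-8)(40.5)/(5.269e-06) = 0.1284 Ω
R = R₁ + R₂ = 0.2154 Ω
V = IR = 21.6 × 0.2154 = 4.65 V

4.65 V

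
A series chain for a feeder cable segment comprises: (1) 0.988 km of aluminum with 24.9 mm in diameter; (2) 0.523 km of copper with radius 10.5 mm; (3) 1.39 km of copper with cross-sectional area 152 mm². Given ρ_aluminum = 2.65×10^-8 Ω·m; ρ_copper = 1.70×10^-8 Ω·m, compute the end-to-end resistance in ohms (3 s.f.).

Seg 1: A = π(d/2)² = π(1.2450e-02 m)² = 4.870e-04 m²
R_1 = (2.65×10^-8)(988)/(4.870e-04) = 0.05377 Ω
Seg 2: A = πr² = π(1.0500e-02 m)² = 3.464e-04 m²
R_2 = (1.70×10^-8)(523)/(3.464e-04) = 0.02567 Ω
Seg 3: A = 152 mm² = 1.520e-04 m²
R_3 = (1.70×10^-8)(1390)/(1.520e-04) = 0.1555 Ω
R_total = R_1 + R_2 + R_3 = 0.235 Ω

0.235 Ω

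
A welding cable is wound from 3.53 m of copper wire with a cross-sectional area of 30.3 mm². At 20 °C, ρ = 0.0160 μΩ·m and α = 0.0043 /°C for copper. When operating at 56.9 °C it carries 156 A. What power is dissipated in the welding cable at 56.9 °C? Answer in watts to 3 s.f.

ρ = 0.0160 μΩ·m = 1.60×10^-8 Ω·m
A = 30.3 mm² = 3.030e-05 m²
R₍20₎ = ρL/A = (1.60×10^-8)(3.53)/(3.030e-05) = 0.001864 Ω
R₍56.9₎ = R₍20₎(1 + αΔT) = 0.001864 × (1 + 0.0043×36.9) = 0.00216 Ω
P = I²R = (156)² × 0.00216 = 52.6 W

52.6 W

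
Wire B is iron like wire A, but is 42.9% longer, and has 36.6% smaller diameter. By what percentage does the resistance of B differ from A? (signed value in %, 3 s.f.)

256%

R ∝ L/d², so R_B/R_A = (1 + 42.9/100) × (1 − 36.6/100)⁻²
= 1.429 × 2.488 = 3.555
(R_B − R_A)/R_A = 3.555 − 1 = 256%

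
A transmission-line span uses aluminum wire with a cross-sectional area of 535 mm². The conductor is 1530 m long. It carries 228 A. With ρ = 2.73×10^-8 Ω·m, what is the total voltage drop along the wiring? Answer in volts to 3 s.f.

17.8 V

A = 535 mm² = 5.350e-04 m²
R = ρL/A = (2.73×10^-8)(1530)/(5.350e-04) = 0.07807 Ω
V = IR = 228 × 0.07807 = 17.8 V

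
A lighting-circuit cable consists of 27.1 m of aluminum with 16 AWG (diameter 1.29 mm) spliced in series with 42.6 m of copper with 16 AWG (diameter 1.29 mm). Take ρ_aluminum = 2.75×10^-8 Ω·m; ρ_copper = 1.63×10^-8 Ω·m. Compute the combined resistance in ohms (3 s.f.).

Segment 1: A = π(1.29/2 mm)² = π(6.4500e-04 m)² = 1.307e-06 m²
R₁ = ρL/A = (2.75×10^-8)(27.1)/(1.307e-06) = 0.5702 Ω
R₂ = (1.63×10^-8)(42.6)/(1.307e-06) = 0.5313 Ω
R = R₁ + R₂ = 1.10 Ω

1.10 Ω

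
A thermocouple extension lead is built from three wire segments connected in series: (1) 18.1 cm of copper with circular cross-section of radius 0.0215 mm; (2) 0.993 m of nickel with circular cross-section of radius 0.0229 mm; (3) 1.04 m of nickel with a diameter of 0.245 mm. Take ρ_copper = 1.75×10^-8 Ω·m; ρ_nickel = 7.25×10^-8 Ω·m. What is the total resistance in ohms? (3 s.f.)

47.5 Ω

Seg 1: A = πr² = π(2.1500e-05 m)² = 1.452e-09 m²
R_1 = (1.75×10^-8)(0.181)/(1.452e-09) = 2.181 Ω
Seg 2: A = πr² = π(2.2900e-05 m)² = 1.647e-09 m²
R_2 = (7.25×10^-8)(0.993)/(1.647e-09) = 43.7 Ω
Seg 3: A = π(d/2)² = π(1.2250e-04 m)² = 4.714e-08 m²
R_3 = (7.25×10^-8)(1.04)/(4.714e-08) = 1.599 Ω
R_total = R_1 + R_2 + R_3 = 47.5 Ω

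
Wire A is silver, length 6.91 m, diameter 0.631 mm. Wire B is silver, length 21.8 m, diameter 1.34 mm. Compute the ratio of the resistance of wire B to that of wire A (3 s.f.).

0.700

R ∝ ρL/d², so R_B/R_A = (L_B/L_A) × (d_A/d_B)²
= (21.8/6.91) × (0.631/1.34)² = 0.700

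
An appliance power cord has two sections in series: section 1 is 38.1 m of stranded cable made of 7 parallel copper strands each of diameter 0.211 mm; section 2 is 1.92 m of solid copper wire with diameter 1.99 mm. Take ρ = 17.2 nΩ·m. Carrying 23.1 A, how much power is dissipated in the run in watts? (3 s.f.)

1430 W

ρ = 17.2 nΩ·m = 1.72×10^-8 Ω·m
Section 1: A_strand = π(1.0550e-04)² = 3.497e-08 m²; R₁ = ρL/(N·A_s) = (1.72×10^-8)(38.1)/(7×3.497e-08) = 2.677 Ω
Section 2: A = π(d/2)² = π(9.9500e-04 m)² = 3.110e-06 m²
R₂ = (1.72×10^-8)(1.92)/(3.110e-06) = 0.01062 Ω
R = R₁ + R₂ = 2.688 Ω
P = I²R = (23.1)² × 2.688 = 1430 W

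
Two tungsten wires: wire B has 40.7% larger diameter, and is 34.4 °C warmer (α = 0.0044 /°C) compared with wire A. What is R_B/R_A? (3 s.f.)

0.582

R ∝ ρL/d² with ρ ∝ (1+αΔT), so R_B/R_A = (1 + 40.7/100)⁻² × (1 + 0.0044×34.4)
= 0.5051 × 1.151 = 0.582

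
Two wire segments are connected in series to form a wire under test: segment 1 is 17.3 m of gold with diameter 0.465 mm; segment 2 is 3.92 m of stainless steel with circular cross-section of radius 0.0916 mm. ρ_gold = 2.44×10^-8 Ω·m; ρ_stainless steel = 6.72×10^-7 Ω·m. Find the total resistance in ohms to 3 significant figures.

Segment 1: A = π(d/2)² = π(2.3250e-04 m)² = 1.698e-07 m²
R₁ = ρL/A = (2.44×10^-8)(17.3)/(1.698e-07) = 2.486 Ω
Segment 2: A = πr² = π(9.1600e-05 m)² = 2.636e-08 m²
R₂ = (6.72×10^-7)(3.92)/(2.636e-08) = 99.93 Ω
R = R₁ + R₂ = 102 Ω

102 Ω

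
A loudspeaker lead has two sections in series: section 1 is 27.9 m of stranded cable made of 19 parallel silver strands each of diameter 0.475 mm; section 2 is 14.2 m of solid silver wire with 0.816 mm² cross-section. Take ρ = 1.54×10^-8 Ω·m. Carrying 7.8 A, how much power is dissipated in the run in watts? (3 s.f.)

Section 1: A_strand = π(2.3750e-04)² = 1.772e-07 m²; R₁ = ρL/(N·A_s) = (1.54×10^-8)(27.9)/(19×1.772e-07) = 0.1276 Ω
Section 2: A = 0.816 mm² = 8.160e-07 m²
R₂ = (1.54×10^-8)(14.2)/(8.160e-07) = 0.268 Ω
R = R₁ + R₂ = 0.3956 Ω
P = I²R = (7.8)² × 0.3956 = 24.1 W

24.1 W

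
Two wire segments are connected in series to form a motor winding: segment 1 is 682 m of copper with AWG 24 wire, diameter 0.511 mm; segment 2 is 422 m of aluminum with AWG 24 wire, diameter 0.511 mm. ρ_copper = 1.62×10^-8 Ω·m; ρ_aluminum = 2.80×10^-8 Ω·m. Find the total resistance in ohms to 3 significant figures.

Segment 1: A = π(0.511/2 mm)² = π(2.5550e-04 m)² = 2.051e-07 m²
R₁ = ρL/A = (1.62×10^-8)(682)/(2.051e-07) = 53.87 Ω
R₂ = (2.80×10^-8)(422)/(2.051e-07) = 57.62 Ω
R = R₁ + R₂ = 111 Ω

111 Ω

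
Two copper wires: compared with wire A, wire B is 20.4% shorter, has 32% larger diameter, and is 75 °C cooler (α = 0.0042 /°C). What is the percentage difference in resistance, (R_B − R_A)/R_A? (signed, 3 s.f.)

-68.7%

R ∝ ρL/d² with ρ ∝ (1+αΔT), so R_B/R_A = (1 − 20.4/100) × (1 + 32/100)⁻² × (1 − 0.0042×75)
= 0.796 × 0.5739 × 0.685 = 0.3129
(R_B − R_A)/R_A = 0.3129 − 1 = -68.7%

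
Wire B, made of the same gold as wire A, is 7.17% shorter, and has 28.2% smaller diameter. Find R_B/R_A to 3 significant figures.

1.80

R ∝ L/d², so R_B/R_A = (1 − 7.17/100) × (1 − 28.2/100)⁻²
= 0.9283 × 1.94 = 1.80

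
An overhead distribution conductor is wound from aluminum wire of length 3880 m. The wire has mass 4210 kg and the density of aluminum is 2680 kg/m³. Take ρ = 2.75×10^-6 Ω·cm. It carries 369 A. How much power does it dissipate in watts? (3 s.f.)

ρ = 2.75×10^-6 Ω·cm = 2.75×10^-8 Ω·m
A = m/(density·L) = 4210/(2680×3880) = 4.0487e-04 m²
R = ρL/A = (2.75×10^-8)(3880)/(4.0487e-04) = 0.2635 Ω
P = I²R = (369)² × 0.2635 = 35900 W

35900 W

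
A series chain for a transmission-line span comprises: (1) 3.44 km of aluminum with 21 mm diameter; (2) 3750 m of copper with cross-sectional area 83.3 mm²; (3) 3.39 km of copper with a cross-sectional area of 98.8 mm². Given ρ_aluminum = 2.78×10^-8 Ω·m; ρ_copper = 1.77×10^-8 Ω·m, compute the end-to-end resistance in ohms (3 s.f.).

1.68 Ω

Seg 1: A = π(d/2)² = π(1.0500e-02 m)² = 3.464e-04 m²
R_1 = (2.78×10^-8)(3440)/(3.464e-04) = 0.2761 Ω
Seg 2: A = 83.3 mm² = 8.330e-05 m²
R_2 = (1.77×10^-8)(3750)/(8.330e-05) = 0.7968 Ω
Seg 3: A = 98.8 mm² = 9.880e-05 m²
R_3 = (1.77×10^-8)(3390)/(9.880e-05) = 0.6073 Ω
R_total = R_1 + R_2 + R_3 = 1.68 Ω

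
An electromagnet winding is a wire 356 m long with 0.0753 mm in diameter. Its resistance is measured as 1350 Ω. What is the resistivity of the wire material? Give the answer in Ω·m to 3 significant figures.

1.69×10^-8 Ω·m

A = π(d/2)² = π(3.7650e-05 m)² = 4.453e-09 m²
ρ = RA/L = (1350)(4.453e-09)/(356) = 1.69×10^-8 Ω·m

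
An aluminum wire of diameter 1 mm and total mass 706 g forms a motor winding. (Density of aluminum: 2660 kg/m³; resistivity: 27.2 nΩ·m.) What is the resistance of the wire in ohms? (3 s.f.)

11.7 Ω

ρ = 27.2 nΩ·m = 2.72×10^-8 Ω·m
A = π(d/2)² = π(5.0000e-04 m)² = 7.8540e-07 m²
L = m/(density·A) = 0.706/(2660×7.8540e-07) = 337.9 m
R = ρL/A = (2.72×10^-8)(337.9)/(7.8540e-07) = 11.7 Ω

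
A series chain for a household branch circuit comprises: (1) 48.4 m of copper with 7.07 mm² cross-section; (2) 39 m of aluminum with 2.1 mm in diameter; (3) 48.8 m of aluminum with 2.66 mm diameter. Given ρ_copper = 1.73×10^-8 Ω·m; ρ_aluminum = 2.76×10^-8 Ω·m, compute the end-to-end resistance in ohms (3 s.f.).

Seg 1: A = 7.07 mm² = 7.070e-06 m²
R_1 = (1.73×10^-8)(48.4)/(7.070e-06) = 0.1184 Ω
Seg 2: A = π(d/2)² = π(1.0500e-03 m)² = 3.464e-06 m²
R_2 = (2.76×10^-8)(39)/(3.464e-06) = 0.3108 Ω
Seg 3: A = π(d/2)² = π(1.3300e-03 m)² = 5.557e-06 m²
R_3 = (2.76×10^-8)(48.8)/(5.557e-06) = 0.2424 Ω
R_total = R_1 + R_2 + R_3 = 0.672 Ω

0.672 Ω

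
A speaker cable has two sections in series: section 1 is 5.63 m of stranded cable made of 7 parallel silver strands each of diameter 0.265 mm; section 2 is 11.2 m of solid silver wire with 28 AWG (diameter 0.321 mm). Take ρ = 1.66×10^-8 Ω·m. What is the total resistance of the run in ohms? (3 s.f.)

2.54 Ω

Section 1: A_strand = π(1.3250e-04)² = 5.515e-08 m²; R₁ = ρL/(N·A_s) = (1.66×10^-8)(5.63)/(7×5.515e-08) = 0.2421 Ω
Section 2: A = π(0.321/2 mm)² = π(1.6050e-04 m)² = 8.093e-08 m²
R₂ = (1.66×10^-8)(11.2)/(8.093e-08) = 2.297 Ω
R = R₁ + R₂ = 2.54 Ω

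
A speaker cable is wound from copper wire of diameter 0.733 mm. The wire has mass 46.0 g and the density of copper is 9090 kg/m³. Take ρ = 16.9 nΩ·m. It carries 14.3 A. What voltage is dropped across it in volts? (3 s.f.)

6.87 V

ρ = 16.9 nΩ·m = 1.69×10^-8 Ω·m
A = π(d/2)² = π(3.6650e-04 m)² = 4.2199e-07 m²
L = m/(density·A) = 0.046/(9090×4.2199e-07) = 11.99 m
R = ρL/A = (1.69×10^-8)(11.99)/(4.2199e-07) = 0.4803 Ω
V = IR = 14.3 × 0.4803 = 6.87 V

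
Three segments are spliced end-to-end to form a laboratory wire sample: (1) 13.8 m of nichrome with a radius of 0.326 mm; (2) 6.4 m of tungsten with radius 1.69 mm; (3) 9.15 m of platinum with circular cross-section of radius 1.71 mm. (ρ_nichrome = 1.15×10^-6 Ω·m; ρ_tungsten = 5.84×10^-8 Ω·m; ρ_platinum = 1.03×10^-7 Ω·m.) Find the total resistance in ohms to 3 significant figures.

Seg 1: A = πr² = π(3.2600e-04 m)² = 3.339e-07 m²
R_1 = (1.15×10^-6)(13.8)/(3.339e-07) = 47.53 Ω
Seg 2: A = πr² = π(1.6900e-03 m)² = 8.973e-06 m²
R_2 = (5.84×10^-8)(6.4)/(8.973e-06) = 0.04166 Ω
Seg 3: A = πr² = π(1.7100e-03 m)² = 9.186e-06 m²
R_3 = (1.03×10^-7)(9.15)/(9.186e-06) = 0.1026 Ω
R_total = R_1 + R_2 + R_3 = 47.7 Ω

47.7 Ω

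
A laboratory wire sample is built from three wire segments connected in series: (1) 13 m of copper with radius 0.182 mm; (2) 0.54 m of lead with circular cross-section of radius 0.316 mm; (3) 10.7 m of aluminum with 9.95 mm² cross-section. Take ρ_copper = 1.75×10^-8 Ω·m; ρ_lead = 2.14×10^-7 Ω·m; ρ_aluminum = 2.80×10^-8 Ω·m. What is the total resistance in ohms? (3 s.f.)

Seg 1: A = πr² = π(1.8200e-04 m)² = 1.041e-07 m²
R_1 = (1.75×10^-8)(13)/(1.041e-07) = 2.186 Ω
Seg 2: A = πr² = π(3.1600e-04 m)² = 3.137e-07 m²
R_2 = (2.14×10^-7)(0.54)/(3.137e-07) = 0.3684 Ω
Seg 3: A = 9.95 mm² = 9.950e-06 m²
R_3 = (2.80×10^-8)(10.7)/(9.950e-06) = 0.03011 Ω
R_total = R_1 + R_2 + R_3 = 2.58 Ω

2.58 Ω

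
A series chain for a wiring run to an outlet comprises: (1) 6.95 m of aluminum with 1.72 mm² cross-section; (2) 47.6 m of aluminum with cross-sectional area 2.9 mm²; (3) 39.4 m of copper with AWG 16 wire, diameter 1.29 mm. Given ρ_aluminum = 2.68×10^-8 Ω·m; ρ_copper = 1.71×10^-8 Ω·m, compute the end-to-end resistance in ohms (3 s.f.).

1.06 Ω

Seg 1: A = 1.72 mm² = 1.720e-06 m²
R_1 = (2.68×10^-8)(6.95)/(1.720e-06) = 0.1083 Ω
Seg 2: A = 2.9 mm² = 2.900e-06 m²
R_2 = (2.68×10^-8)(47.6)/(2.900e-06) = 0.4399 Ω
Seg 3: A = π(1.29/2 mm)² = π(6.4500e-04 m)² = 1.307e-06 m²
R_3 = (1.71×10^-8)(39.4)/(1.307e-06) = 0.5155 Ω
R_total = R_1 + R_2 + R_3 = 1.06 Ω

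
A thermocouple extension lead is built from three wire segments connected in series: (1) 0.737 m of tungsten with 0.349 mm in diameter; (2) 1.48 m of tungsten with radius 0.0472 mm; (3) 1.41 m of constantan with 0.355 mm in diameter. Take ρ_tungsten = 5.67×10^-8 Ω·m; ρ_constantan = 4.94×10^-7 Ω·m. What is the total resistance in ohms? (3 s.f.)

19.5 Ω

Seg 1: A = π(d/2)² = π(1.7450e-04 m)² = 9.566e-08 m²
R_1 = (5.67×10^-8)(0.737)/(9.566e-08) = 0.4368 Ω
Seg 2: A = πr² = π(4.7200e-05 m)² = 6.999e-09 m²
R_2 = (5.67×10^-8)(1.48)/(6.999e-09) = 11.99 Ω
Seg 3: A = π(d/2)² = π(1.7750e-04 m)² = 9.898e-08 m²
R_3 = (4.94×10^-7)(1.41)/(9.898e-08) = 7.037 Ω
R_total = R_1 + R_2 + R_3 = 19.5 Ω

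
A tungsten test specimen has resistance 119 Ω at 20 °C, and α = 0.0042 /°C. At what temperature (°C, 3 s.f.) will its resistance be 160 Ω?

R = R₀(1 + α(T − T₀)) ⇒ T = T₀ + (R/R₀ − 1)/α
T = 20 + (160/119 − 1)/0.0042 = 20 + (0.3445)/0.0042 = 102 °C

102 °C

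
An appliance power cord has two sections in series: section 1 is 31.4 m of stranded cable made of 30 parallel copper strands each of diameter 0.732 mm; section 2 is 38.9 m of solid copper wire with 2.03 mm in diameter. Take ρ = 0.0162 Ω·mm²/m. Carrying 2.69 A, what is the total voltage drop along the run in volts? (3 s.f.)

0.632 V

ρ = 0.0162 Ω·mm²/m = 1.62×10^-8 Ω·m
Section 1: A_strand = π(3.6600e-04)² = 4.208e-07 m²; R₁ = ρL/(N·A_s) = (1.62×10^-8)(31.4)/(30×4.208e-07) = 0.04029 Ω
Section 2: A = π(d/2)² = π(1.0150e-03 m)² = 3.237e-06 m²
R₂ = (1.62×10^-8)(38.9)/(3.237e-06) = 0.1947 Ω
R = R₁ + R₂ = 0.235 Ω
V = IR = 2.69 × 0.235 = 0.632 V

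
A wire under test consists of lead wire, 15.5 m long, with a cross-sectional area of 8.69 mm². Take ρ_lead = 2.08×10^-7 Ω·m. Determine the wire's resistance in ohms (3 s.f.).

0.371 Ω

A = 8.69 mm² = 8.690e-06 m²
R = ρL/A = (2.08×10^-7)(15.5 m)/(8.690e-06 m²) = 0.371 Ω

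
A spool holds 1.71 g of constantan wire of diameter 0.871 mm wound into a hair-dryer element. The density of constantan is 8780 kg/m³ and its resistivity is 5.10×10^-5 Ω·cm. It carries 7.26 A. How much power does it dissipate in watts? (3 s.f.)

14.7 W

ρ = 5.10×10^-5 Ω·cm = 5.10×10^-7 Ω·m
A = π(d/2)² = π(4.3550e-04 m)² = 5.9584e-07 m²
L = m/(density·A) = 0.00171/(8780×5.9584e-07) = 0.3269 m
R = ρL/A = (5.10×10^-7)(0.3269)/(5.9584e-07) = 0.2798 Ω
P = I²R = (7.26)² × 0.2798 = 14.7 W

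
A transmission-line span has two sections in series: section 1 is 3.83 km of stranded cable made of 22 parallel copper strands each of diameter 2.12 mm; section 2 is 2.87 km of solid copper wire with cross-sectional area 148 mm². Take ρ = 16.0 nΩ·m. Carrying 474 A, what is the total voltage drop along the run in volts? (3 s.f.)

ρ = 16.0 nΩ·m = 1.60×10^-8 Ω·m
Section 1: A_strand = π(1.0600e-03)² = 3.530e-06 m²; R₁ = ρL/(N·A_s) = (1.60×10^-8)(3830)/(22×3.530e-06) = 0.7891 Ω
Section 2: A = 148 mm² = 1.480e-04 m²
R₂ = (1.60×10^-8)(2870)/(1.480e-04) = 0.3103 Ω
R = R₁ + R₂ = 1.099 Ω
V = IR = 474 × 1.099 = 521 V

521 V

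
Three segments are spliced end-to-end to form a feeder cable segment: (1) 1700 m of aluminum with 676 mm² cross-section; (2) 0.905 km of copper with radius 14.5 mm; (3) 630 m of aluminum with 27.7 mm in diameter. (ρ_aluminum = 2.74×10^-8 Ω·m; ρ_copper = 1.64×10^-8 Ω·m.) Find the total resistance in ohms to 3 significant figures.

Seg 1: A = 676 mm² = 6.760e-04 m²
R_1 = (2.74×10^-8)(1700)/(6.760e-04) = 0.06891 Ω
Seg 2: A = πr² = π(1.4500e-02 m)² = 6.605e-04 m²
R_2 = (1.64×10^-8)(905)/(6.605e-04) = 0.02247 Ω
Seg 3: A = π(d/2)² = π(1.3850e-02 m)² = 6.026e-04 m²
R_3 = (2.74×10^-8)(630)/(6.026e-04) = 0.02864 Ω
R_total = R_1 + R_2 + R_3 = 0.120 Ω

0.120 Ω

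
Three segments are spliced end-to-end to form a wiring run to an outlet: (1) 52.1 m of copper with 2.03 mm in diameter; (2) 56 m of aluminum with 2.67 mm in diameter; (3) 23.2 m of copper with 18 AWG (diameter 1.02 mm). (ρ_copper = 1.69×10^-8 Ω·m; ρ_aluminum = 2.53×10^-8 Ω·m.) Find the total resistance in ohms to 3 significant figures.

1.00 Ω

Seg 1: A = π(d/2)² = π(1.0150e-03 m)² = 3.237e-06 m²
R_1 = (1.69×10^-8)(52.1)/(3.237e-06) = 0.272 Ω
Seg 2: A = π(d/2)² = π(1.3350e-03 m)² = 5.599e-06 m²
R_2 = (2.53×10^-8)(56)/(5.599e-06) = 0.253 Ω
Seg 3: A = π(1.02/2 mm)² = π(5.1000e-04 m)² = 8.171e-07 m²
R_3 = (1.69×10^-8)(23.2)/(8.171e-07) = 0.4798 Ω
R_total = R_1 + R_2 + R_3 = 1.00 Ω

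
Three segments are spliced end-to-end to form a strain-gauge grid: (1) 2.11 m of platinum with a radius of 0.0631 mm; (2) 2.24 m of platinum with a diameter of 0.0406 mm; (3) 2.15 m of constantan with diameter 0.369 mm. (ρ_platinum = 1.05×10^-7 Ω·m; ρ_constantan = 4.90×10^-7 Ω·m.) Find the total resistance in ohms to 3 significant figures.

209 Ω

Seg 1: A = πr² = π(6.3100e-05 m)² = 1.251e-08 m²
R_1 = (1.05×10^-7)(2.11)/(1.251e-08) = 17.71 Ω
Seg 2: A = π(d/2)² = π(2.0300e-05 m)² = 1.295e-09 m²
R_2 = (1.05×10^-7)(2.24)/(1.295e-09) = 181.7 Ω
Seg 3: A = π(d/2)² = π(1.8450e-04 m)² = 1.069e-07 m²
R_3 = (4.90×10^-7)(2.15)/(1.069e-07) = 9.851 Ω
R_total = R_1 + R_2 + R_3 = 209 Ω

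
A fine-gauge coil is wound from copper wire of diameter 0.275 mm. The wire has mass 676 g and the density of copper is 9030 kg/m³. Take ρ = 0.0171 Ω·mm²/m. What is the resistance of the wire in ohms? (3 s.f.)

ρ = 0.0171 Ω·mm²/m = 1.71×10^-8 Ω·m
A = π(d/2)² = π(1.3750e-04 m)² = 5.9396e-08 m²
L = m/(density·A) = 0.676/(9030×5.9396e-08) = 1260 m
R = ρL/A = (1.71×10^-8)(1260)/(5.9396e-08) = 363 Ω

363 Ω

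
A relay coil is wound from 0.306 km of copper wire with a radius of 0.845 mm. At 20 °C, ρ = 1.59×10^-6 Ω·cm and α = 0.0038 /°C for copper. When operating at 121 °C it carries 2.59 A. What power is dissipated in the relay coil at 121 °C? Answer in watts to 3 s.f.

ρ = 1.59×10^-6 Ω·cm = 1.59×10^-8 Ω·m
A = πr² = π(8.4500e-04 m)² = 2.243e-06 m²
R₍20₎ = ρL/A = (1.59×10^-8)(306)/(2.243e-06) = 2.169 Ω
R₍121₎ = R₍20₎(1 + αΔT) = 2.169 × (1 + 0.0038×101) = 3.001 Ω
P = I²R = (2.59)² × 3.001 = 20.1 W

20.1 W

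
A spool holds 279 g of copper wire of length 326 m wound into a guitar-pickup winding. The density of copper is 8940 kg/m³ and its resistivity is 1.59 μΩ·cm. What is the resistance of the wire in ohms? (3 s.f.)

54.1 Ω

ρ = 1.59 μΩ·cm = 1.59×10^-8 Ω·m
A = m/(density·L) = 0.279/(8940×326) = 9.5730e-08 m²
R = ρL/A = (1.59×10^-8)(326)/(9.5730e-08) = 54.1 Ω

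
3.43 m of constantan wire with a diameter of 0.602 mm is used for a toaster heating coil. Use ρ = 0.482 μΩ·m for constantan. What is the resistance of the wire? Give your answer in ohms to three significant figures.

5.81 Ω

ρ = 0.482 μΩ·m = 4.82×10^-7 Ω·m
A = π(d/2)² = π(3.0100e-04 m)² = 2.846e-07 m²
R = ρL/A = (4.82×10^-7)(3.43 m)/(2.846e-07 m²) = 5.81 Ω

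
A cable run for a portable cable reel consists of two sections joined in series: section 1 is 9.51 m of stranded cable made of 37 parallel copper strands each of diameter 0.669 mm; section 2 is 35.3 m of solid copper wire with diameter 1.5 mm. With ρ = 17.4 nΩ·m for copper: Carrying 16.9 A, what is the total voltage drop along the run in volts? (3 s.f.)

ρ = 17.4 nΩ·m = 1.74×10^-8 Ω·m
Section 1: A_strand = π(3.3450e-04)² = 3.515e-07 m²; R₁ = ρL/(N·A_s) = (1.74×10^-8)(9.51)/(37×3.515e-07) = 0.01272 Ω
Section 2: A = π(d/2)² = π(7.5000e-04 m)² = 1.767e-06 m²
R₂ = (1.74×10^-8)(35.3)/(1.767e-06) = 0.3476 Ω
R = R₁ + R₂ = 0.3603 Ω
V = IR = 16.9 × 0.3603 = 6.09 V

6.09 V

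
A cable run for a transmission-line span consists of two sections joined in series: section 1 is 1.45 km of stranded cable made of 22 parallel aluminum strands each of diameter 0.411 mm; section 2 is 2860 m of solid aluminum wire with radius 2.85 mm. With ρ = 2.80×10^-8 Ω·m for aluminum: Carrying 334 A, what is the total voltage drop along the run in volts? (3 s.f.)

5690 V

Section 1: A_strand = π(2.0550e-04)² = 1.327e-07 m²; R₁ = ρL/(N·A_s) = (2.80×10^-8)(1450)/(22×1.327e-07) = 13.91 Ω
Section 2: A = πr² = π(2.8500e-03 m)² = 2.552e-05 m²
R₂ = (2.80×10^-8)(2860)/(2.552e-05) = 3.138 Ω
R = R₁ + R₂ = 17.05 Ω
V = IR = 334 × 17.05 = 5690 V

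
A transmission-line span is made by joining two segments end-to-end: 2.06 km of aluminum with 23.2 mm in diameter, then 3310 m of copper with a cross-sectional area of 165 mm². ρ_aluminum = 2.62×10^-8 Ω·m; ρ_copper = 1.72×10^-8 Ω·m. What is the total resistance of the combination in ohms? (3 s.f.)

Segment 1: A = π(d/2)² = π(1.1600e-02 m)² = 4.227e-04 m²
R₁ = ρL/A = (2.62×10^-8)(2060)/(4.227e-04) = 0.1277 Ω
Segment 2: A = 165 mm² = 1.650e-04 m²
R₂ = (1.72×10^-8)(3310)/(1.650e-04) = 0.345 Ω
R = R₁ + R₂ = 0.473 Ω

0.473 Ω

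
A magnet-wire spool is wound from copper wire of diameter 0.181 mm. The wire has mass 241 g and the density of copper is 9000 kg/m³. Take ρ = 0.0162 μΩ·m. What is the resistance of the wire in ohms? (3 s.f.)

ρ = 0.0162 μΩ·m = 1.62×10^-8 Ω·m
A = π(d/2)² = π(9.0500e-05 m)² = 2.5730e-08 m²
L = m/(density·A) = 0.241/(9000×2.5730e-08) = 1041 m
R = ρL/A = (1.62×10^-8)(1041)/(2.5730e-08) = 655 Ω

655 Ω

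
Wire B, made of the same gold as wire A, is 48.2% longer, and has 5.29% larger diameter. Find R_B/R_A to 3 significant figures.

1.34

R ∝ L/d², so R_B/R_A = (1 + 48.2/100) × (1 + 5.29/100)⁻²
= 1.482 × 0.902 = 1.34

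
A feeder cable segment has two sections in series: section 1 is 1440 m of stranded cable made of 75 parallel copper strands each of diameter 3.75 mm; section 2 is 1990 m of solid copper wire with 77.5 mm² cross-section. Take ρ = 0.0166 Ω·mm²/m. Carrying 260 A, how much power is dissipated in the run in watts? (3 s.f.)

30800 W

ρ = 0.0166 Ω·mm²/m = 1.66×10^-8 Ω·m
Section 1: A_strand = π(1.8750e-03)² = 1.104e-05 m²; R₁ = ρL/(N·A_s) = (1.66×10^-8)(1440)/(75×1.104e-05) = 0.02886 Ω
Section 2: A = 77.5 mm² = 7.750e-05 m²
R₂ = (1.66×10^-8)(1990)/(7.750e-05) = 0.4262 Ω
R = R₁ + R₂ = 0.4551 Ω
P = I²R = (260)² × 0.4551 = 30800 W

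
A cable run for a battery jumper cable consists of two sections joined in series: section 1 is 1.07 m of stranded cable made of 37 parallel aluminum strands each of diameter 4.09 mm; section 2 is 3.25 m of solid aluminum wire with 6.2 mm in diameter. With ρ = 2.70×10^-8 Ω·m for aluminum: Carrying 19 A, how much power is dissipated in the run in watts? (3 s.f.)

Section 1: A_strand = π(2.0450e-03)² = 1.314e-05 m²; R₁ = ρL/(N·A_s) = (2.70×10^-8)(1.07)/(37×1.314e-05) = 5.943×10^-5 Ω
Section 2: A = π(d/2)² = π(3.1000e-03 m)² = 3.019e-05 m²
R₂ = (2.70×10^-8)(3.25)/(3.019e-05) = 0.002907 Ω
R = R₁ + R₂ = 0.002966 Ω
P = I²R = (19)² × 0.002966 = 1.07 W

1.07 W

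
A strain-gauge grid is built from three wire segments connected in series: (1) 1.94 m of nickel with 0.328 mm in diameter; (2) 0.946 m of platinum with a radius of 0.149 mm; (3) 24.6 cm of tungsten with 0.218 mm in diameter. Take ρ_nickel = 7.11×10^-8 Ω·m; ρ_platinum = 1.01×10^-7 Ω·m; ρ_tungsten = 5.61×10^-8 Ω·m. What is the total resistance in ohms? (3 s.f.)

Seg 1: A = π(d/2)² = π(1.6400e-04 m)² = 8.450e-08 m²
R_1 = (7.11×10^-8)(1.94)/(8.450e-08) = 1.632 Ω
Seg 2: A = πr² = π(1.4900e-04 m)² = 6.975e-08 m²
R_2 = (1.01×10^-7)(0.946)/(6.975e-08) = 1.37 Ω
Seg 3: A = π(d/2)² = π(1.0900e-04 m)² = 3.733e-08 m²
R_3 = (5.61×10^-8)(0.246)/(3.733e-08) = 0.3697 Ω
R_total = R_1 + R_2 + R_3 = 3.37 Ω

3.37 Ω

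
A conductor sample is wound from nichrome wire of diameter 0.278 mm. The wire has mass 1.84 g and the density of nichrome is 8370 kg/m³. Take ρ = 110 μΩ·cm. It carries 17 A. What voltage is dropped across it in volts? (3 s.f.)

ρ = 110 μΩ·cm = 1.10×10^-6 Ω·m
A = π(d/2)² = π(1.3900e-04 m)² = 6.0699e-08 m²
L = m/(density·A) = 0.00184/(8370×6.0699e-08) = 3.622 m
R = ρL/A = (1.10×10^-6)(3.622)/(6.0699e-08) = 65.63 Ω
V = IR = 17 × 65.63 = 1120 V

1120 V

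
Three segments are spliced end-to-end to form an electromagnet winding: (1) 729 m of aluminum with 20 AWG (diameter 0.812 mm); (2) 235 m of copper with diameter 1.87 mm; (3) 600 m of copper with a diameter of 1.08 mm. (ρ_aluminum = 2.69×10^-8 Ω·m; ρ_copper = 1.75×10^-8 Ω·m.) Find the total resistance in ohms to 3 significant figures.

50.8 Ω

Seg 1: A = π(0.812/2 mm)² = π(4.0600e-04 m)² = 5.178e-07 m²
R_1 = (2.69×10^-8)(729)/(5.178e-07) = 37.87 Ω
Seg 2: A = π(d/2)² = π(9.3500e-04 m)² = 2.746e-06 m²
R_2 = (1.75×10^-8)(235)/(2.746e-06) = 1.497 Ω
Seg 3: A = π(d/2)² = π(5.4000e-04 m)² = 9.161e-07 m²
R_3 = (1.75×10^-8)(600)/(9.161e-07) = 11.46 Ω
R_total = R_1 + R_2 + R_3 = 50.8 Ω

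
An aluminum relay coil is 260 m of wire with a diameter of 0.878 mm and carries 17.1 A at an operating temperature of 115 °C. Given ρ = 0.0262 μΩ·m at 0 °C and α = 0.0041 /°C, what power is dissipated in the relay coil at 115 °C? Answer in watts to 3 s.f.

4840 W

ρ = 0.0262 μΩ·m = 2.62×10^-8 Ω·m
A = π(d/2)² = π(4.3900e-04 m)² = 6.055e-07 m²
R₍0₎ = ρL/A = (2.62×10^-8)(260)/(6.055e-07) = 11.25 Ω
R₍115₎ = R₍0₎(1 + αΔT) = 11.25 × (1 + 0.0041×115) = 16.56 Ω
P = I²R = (17.1)² × 16.56 = 4840 W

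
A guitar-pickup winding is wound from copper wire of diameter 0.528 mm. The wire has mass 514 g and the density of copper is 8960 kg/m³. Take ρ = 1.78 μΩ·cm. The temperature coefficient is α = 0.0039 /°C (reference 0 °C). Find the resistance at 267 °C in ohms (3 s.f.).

43.5 Ω

ρ = 1.78 μΩ·cm = 1.78×10^-8 Ω·m
A = π(d/2)² = π(2.6400e-04 m)² = 2.1896e-07 m²
L = m/(density·A) = 0.514/(8960×2.1896e-07) = 262 m
R = ρL/A = (1.78×10^-8)(262)/(2.1896e-07) = 21.3 Ω
R(267 °C) = 21.3 × (1 + 0.0039×267) = 43.5 Ω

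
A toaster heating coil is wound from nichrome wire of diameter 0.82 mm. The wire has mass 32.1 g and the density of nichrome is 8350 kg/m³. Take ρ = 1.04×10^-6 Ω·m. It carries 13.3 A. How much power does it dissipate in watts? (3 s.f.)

A = π(d/2)² = π(4.1000e-04 m)² = 5.2810e-07 m²
L = m/(density·A) = 0.0321/(8350×5.2810e-07) = 7.279 m
R = ρL/A = (1.04×10^-6)(7.279)/(5.2810e-07) = 14.34 Ω
P = I²R = (13.3)² × 14.34 = 2540 W

2540 W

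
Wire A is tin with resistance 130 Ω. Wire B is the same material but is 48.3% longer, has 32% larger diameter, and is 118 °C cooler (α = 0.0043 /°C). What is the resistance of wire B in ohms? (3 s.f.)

R ∝ ρL/d² with ρ ∝ (1+αΔT), so R_B/R_A = (1 + 48.3/100) × (1 + 32/100)⁻² × (1 − 0.0043×118)
= 1.483 × 0.5739 × 0.4926 = 0.4193
R_B = 0.4193 × 130 = 54.5 Ω

54.5 Ω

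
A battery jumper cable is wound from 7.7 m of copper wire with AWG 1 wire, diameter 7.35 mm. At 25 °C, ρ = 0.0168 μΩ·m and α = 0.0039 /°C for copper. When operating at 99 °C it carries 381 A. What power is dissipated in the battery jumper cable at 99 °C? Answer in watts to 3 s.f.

570 W

ρ = 0.0168 μΩ·m = 1.68×10^-8 Ω·m
A = π(7.35/2 mm)² = π(3.6750e-03 m)² = 4.243e-05 m²
R₍25₎ = ρL/A = (1.68×10^-8)(7.7)/(4.243e-05) = 0.003049 Ω
R₍99₎ = R₍25₎(1 + αΔT) = 0.003049 × (1 + 0.0039×74) = 0.003929 Ω
P = I²R = (381)² × 0.003929 = 570 W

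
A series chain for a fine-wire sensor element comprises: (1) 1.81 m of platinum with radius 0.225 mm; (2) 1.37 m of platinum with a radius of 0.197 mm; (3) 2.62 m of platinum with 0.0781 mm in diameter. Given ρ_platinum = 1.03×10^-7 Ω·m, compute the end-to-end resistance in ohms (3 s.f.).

58.7 Ω

Seg 1: A = πr² = π(2.2500e-04 m)² = 1.590e-07 m²
R_1 = (1.03×10^-7)(1.81)/(1.590e-07) = 1.172 Ω
Seg 2: A = πr² = π(1.9700e-04 m)² = 1.219e-07 m²
R_2 = (1.03×10^-7)(1.37)/(1.219e-07) = 1.157 Ω
Seg 3: A = π(d/2)² = π(3.9050e-05 m)² = 4.791e-09 m²
R_3 = (1.03×10^-7)(2.62)/(4.791e-09) = 56.33 Ω
R_total = R_1 + R_2 + R_3 = 58.7 Ω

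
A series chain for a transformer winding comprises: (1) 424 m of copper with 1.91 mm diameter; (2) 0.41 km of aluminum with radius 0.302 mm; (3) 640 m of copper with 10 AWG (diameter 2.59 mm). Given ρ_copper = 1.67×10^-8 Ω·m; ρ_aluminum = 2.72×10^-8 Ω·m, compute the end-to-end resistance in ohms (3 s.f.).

43.4 Ω

Seg 1: A = π(d/2)² = π(9.5500e-04 m)² = 2.865e-06 m²
R_1 = (1.67×10^-8)(424)/(2.865e-06) = 2.471 Ω
Seg 2: A = πr² = π(3.0200e-04 m)² = 2.865e-07 m²
R_2 = (2.72×10^-8)(410)/(2.865e-07) = 38.92 Ω
Seg 3: A = π(2.59/2 mm)² = π(1.2950e-03 m)² = 5.269e-06 m²
R_3 = (1.67×10^-8)(640)/(5.269e-06) = 2.029 Ω
R_total = R_1 + R_2 + R_3 = 43.4 Ω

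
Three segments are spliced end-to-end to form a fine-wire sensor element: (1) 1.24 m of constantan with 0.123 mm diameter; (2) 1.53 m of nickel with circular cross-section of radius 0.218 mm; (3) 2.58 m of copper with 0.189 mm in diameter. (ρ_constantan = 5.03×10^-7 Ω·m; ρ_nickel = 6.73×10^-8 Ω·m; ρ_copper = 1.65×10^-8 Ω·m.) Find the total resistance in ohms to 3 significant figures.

Seg 1: A = π(d/2)² = π(6.1500e-05 m)² = 1.188e-08 m²
R_1 = (5.03×10^-7)(1.24)/(1.188e-08) = 52.49 Ω
Seg 2: A = πr² = π(2.1800e-04 m)² = 1.493e-07 m²
R_2 = (6.73×10^-8)(1.53)/(1.493e-07) = 0.6897 Ω
Seg 3: A = π(d/2)² = π(9.4500e-05 m)² = 2.806e-08 m²
R_3 = (1.65×10^-8)(2.58)/(2.806e-08) = 1.517 Ω
R_total = R_1 + R_2 + R_3 = 54.7 Ω

54.7 Ω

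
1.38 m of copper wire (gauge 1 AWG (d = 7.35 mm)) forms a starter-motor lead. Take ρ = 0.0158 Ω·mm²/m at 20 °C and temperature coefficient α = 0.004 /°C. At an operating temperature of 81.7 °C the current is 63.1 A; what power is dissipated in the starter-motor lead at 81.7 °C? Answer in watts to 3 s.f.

2.55 W

ρ = 0.0158 Ω·mm²/m = 1.58×10^-8 Ω·m
A = π(7.35/2 mm)² = π(3.6750e-03 m)² = 4.243e-05 m²
R₍20₎ = ρL/A = (1.58×10^-8)(1.38)/(4.243e-05) = 5.139×10^-4 Ω
R₍81.7₎ = R₍20₎(1 + αΔT) = 5.139×10^-4 × (1 + 0.004×61.7) = 6.407×10^-4 Ω
P = I²R = (63.1)² × 6.407×10^-4 = 2.55 W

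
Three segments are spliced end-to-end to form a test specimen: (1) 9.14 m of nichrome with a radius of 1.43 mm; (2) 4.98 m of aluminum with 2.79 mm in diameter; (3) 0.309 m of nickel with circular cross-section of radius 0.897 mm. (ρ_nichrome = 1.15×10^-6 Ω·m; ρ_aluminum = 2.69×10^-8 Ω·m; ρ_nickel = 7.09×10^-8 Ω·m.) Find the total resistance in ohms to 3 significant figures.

Seg 1: A = πr² = π(1.4300e-03 m)² = 6.424e-06 m²
R_1 = (1.15×10^-6)(9.14)/(6.424e-06) = 1.636 Ω
Seg 2: A = π(d/2)² = π(1.3950e-03 m)² = 6.114e-06 m²
R_2 = (2.69×10^-8)(4.98)/(6.114e-06) = 0.02191 Ω
Seg 3: A = πr² = π(8.9700e-04 m)² = 2.528e-06 m²
R_3 = (7.09×10^-8)(0.309)/(2.528e-06) = 0.008667 Ω
R_total = R_1 + R_2 + R_3 = 1.67 Ω

1.67 Ω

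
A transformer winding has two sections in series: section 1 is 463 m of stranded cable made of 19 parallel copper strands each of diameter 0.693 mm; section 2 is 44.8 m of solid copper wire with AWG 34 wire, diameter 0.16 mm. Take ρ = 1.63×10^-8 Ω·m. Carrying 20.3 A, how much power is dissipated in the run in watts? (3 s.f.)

15400 W

Section 1: A_strand = π(3.4650e-04)² = 3.772e-07 m²; R₁ = ρL/(N·A_s) = (1.63×10^-8)(463)/(19×3.772e-07) = 1.053 Ω
Section 2: A = π(0.16/2 mm)² = π(8.0000e-05 m)² = 2.011e-08 m²
R₂ = (1.63×10^-8)(44.8)/(2.011e-08) = 36.32 Ω
R = R₁ + R₂ = 37.37 Ω
P = I²R = (20.3)² × 37.37 = 15400 W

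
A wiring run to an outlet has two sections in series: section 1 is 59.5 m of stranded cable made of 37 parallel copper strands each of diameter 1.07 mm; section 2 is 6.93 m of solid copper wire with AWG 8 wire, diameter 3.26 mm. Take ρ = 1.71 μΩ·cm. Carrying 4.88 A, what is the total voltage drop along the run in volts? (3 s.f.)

0.219 V

ρ = 1.71 μΩ·cm = 1.71×10^-8 Ω·m
Section 1: A_strand = π(5.3500e-04)² = 8.992e-07 m²; R₁ = ρL/(N·A_s) = (1.71×10^-8)(59.5)/(37×8.992e-07) = 0.03058 Ω
Section 2: A = π(3.26/2 mm)² = π(1.6300e-03 m)² = 8.347e-06 m²
R₂ = (1.71×10^-8)(6.93)/(8.347e-06) = 0.0142 Ω
R = R₁ + R₂ = 0.04478 Ω
V = IR = 4.88 × 0.04478 = 0.219 V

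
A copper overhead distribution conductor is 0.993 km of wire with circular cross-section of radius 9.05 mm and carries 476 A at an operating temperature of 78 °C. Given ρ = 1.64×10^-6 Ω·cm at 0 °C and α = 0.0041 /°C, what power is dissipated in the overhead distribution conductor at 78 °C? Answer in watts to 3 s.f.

ρ = 1.64×10^-6 Ω·cm = 1.64×10^-8 Ω·m
A = πr² = π(9.0500e-03 m)² = 2.573e-04 m²
R₍0₎ = ρL/A = (1.64×10^-8)(993)/(2.573e-04) = 0.06329 Ω
R₍78₎ = R₍0₎(1 + αΔT) = 0.06329 × (1 + 0.0041×78) = 0.08353 Ω
P = I²R = (476)² × 0.08353 = 18900 W

18900 W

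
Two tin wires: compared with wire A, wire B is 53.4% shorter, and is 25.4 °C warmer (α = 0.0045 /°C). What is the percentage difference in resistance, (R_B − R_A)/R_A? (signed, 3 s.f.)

R ∝ ρL/d² with ρ ∝ (1+αΔT), so R_B/R_A = (1 − 53.4/100) × (1 + 0.0045×25.4)
= 0.466 × 1.114 = 0.5193
(R_B − R_A)/R_A = 0.5193 − 1 = -48.1%

-48.1%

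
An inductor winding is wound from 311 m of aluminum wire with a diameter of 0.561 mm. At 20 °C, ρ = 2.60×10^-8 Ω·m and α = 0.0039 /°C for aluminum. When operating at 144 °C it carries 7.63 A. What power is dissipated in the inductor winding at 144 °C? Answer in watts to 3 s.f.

2830 W

A = π(d/2)² = π(2.8050e-04 m)² = 2.472e-07 m²
R₍20₎ = ρL/A = (2.60×10^-8)(311)/(2.472e-07) = 32.71 Ω
R₍144₎ = R₍20₎(1 + αΔT) = 32.71 × (1 + 0.0039×124) = 48.53 Ω
P = I²R = (7.63)² × 48.53 = 2830 W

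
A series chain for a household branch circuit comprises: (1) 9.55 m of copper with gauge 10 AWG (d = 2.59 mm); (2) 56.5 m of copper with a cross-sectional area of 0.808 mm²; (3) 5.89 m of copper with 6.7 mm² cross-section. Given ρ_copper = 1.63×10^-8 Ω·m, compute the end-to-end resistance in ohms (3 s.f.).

1.18 Ω

Seg 1: A = π(2.59/2 mm)² = π(1.2950e-03 m)² = 5.269e-06 m²
R_1 = (1.63×10^-8)(9.55)/(5.269e-06) = 0.02955 Ω
Seg 2: A = 0.808 mm² = 8.080e-07 m²
R_2 = (1.63×10^-8)(56.5)/(8.080e-07) = 1.14 Ω
Seg 3: A = 6.7 mm² = 6.700e-06 m²
R_3 = (1.63×10^-8)(5.89)/(6.700e-06) = 0.01433 Ω
R_total = R_1 + R_2 + R_3 = 1.18 Ω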